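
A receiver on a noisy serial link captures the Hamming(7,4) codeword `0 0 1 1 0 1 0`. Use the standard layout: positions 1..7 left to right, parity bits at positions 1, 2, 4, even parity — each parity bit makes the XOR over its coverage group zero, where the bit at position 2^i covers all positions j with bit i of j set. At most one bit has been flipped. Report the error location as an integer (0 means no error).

s1: b1⊕b3⊕b5⊕b7 = 0⊕1⊕0⊕0 = 1
s2: b2⊕b3⊕b6⊕b7 = 0⊕1⊕1⊕0 = 0
s4: b4⊕b5⊕b6⊕b7 = 1⊕0⊕1⊕0 = 0
Syndrome (s4...s1) = 001 → position 1.

1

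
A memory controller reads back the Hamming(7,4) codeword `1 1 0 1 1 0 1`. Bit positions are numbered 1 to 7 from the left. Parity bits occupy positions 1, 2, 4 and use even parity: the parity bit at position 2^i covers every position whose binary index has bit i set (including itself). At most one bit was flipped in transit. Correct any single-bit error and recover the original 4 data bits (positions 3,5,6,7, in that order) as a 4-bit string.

s1: b1⊕b3⊕b5⊕b7 = 1⊕0⊕1⊕1 = 1
s2: b2⊕b3⊕b6⊕b7 = 1⊕0⊕0⊕1 = 0
s4: b4⊕b5⊕b6⊕b7 = 1⊕1⊕0⊕1 = 1
Syndrome (s4...s1) = 101 → position 5.
Flip bit 5: corrected codeword = 1101001
Data bits at positions 3,5,6,7: 0001

0001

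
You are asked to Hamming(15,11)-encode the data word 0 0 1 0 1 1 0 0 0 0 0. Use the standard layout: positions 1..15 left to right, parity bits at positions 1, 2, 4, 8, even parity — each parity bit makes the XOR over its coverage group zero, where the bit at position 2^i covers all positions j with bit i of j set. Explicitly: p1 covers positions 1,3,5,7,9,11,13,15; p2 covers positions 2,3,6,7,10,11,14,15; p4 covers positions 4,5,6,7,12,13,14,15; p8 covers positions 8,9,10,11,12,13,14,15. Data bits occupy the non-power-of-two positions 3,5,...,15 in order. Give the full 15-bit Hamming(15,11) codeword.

100101001100000

Place data bits at non-power-of-two positions: b3=0, b5=0, b6=1, b7=0, b9=1, b10=1, b11=0, b12=0, b13=0, b14=0, b15=0.
p1 = XOR of data positions {3,5,7,9,11,13,15} = 0⊕0⊕0⊕1⊕0⊕0⊕0 = 1
p2 = XOR of data positions {3,6,7,10,11,14,15} = 0⊕1⊕0⊕1⊕0⊕0⊕0 = 0
p4 = XOR of data positions {5,6,7,12,13,14,15} = 0⊕1⊕0⊕0⊕0⊕0⊕0 = 1
p8 = XOR of data positions {9,10,11,12,13,14,15} = 1⊕1⊕0⊕0⊕0⊕0⊕0 = 0
Codeword b1..b15 = 100101001100000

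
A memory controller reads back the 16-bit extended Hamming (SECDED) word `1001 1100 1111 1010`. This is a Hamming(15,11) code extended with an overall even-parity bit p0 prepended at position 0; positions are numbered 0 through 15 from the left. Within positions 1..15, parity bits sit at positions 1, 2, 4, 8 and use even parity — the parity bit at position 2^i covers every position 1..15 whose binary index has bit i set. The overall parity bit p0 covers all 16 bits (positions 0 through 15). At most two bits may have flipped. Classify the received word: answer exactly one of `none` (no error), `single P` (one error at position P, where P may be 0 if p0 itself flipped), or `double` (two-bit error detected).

s1: b1⊕b3⊕b5⊕b7⊕b9⊕b11⊕b13⊕b15 = 0⊕1⊕1⊕0⊕1⊕1⊕0⊕0 = 0
s2: b2⊕b3⊕b6⊕b7⊕b10⊕b11⊕b14⊕b15 = 0⊕1⊕0⊕0⊕1⊕1⊕1⊕0 = 0
s4: b4⊕b5⊕b6⊕b7⊕b12⊕b13⊕b14⊕b15 = 1⊕1⊕0⊕0⊕1⊕0⊕1⊕0 = 0
s8: b8⊕b9⊕b10⊕b11⊕b12⊕b13⊕b14⊕b15 = 1⊕1⊕1⊕1⊕1⊕0⊕1⊕0 = 0
Syndrome (s8...s1) = 0000 → position 0 (no error).
Overall parity (XOR of all 16 bits, including p0): 1⊕0⊕0⊕1⊕1⊕1⊕0⊕0⊕1⊕1⊕1⊕1⊕1⊕0⊕1⊕0 = 0
Overall=0, syndrome position=0 → no error.

none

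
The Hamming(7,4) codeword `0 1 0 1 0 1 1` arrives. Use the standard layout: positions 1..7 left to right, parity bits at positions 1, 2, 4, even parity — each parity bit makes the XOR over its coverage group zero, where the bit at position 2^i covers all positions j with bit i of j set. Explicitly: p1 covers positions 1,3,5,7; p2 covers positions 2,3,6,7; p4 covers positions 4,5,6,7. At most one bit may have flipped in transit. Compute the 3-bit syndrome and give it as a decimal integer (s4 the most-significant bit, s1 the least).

7

s1: b1⊕b3⊕b5⊕b7 = 0⊕0⊕0⊕1 = 1
s2: b2⊕b3⊕b6⊕b7 = 1⊕0⊕1⊕1 = 1
s4: b4⊕b5⊕b6⊕b7 = 1⊕0⊕1⊕1 = 1
Syndrome (s4...s1) = 111 → position 7.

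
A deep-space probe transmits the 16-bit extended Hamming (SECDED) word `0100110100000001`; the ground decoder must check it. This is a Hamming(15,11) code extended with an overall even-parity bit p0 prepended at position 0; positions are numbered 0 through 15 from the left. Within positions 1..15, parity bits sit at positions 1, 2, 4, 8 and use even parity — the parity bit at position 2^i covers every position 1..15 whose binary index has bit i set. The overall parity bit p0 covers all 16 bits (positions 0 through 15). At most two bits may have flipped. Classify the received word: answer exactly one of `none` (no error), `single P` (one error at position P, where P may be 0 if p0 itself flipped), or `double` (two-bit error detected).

s1: b1⊕b3⊕b5⊕b7⊕b9⊕b11⊕b13⊕b15 = 1⊕0⊕1⊕1⊕0⊕0⊕0⊕1 = 0
s2: b2⊕b3⊕b6⊕b7⊕b10⊕b11⊕b14⊕b15 = 0⊕0⊕0⊕1⊕0⊕0⊕0⊕1 = 0
s4: b4⊕b5⊕b6⊕b7⊕b12⊕b13⊕b14⊕b15 = 1⊕1⊕0⊕1⊕0⊕0⊕0⊕1 = 0
s8: b8⊕b9⊕b10⊕b11⊕b12⊕b13⊕b14⊕b15 = 0⊕0⊕0⊕0⊕0⊕0⊕0⊕1 = 1
Syndrome (s8...s1) = 1000 → position 8.
Overall parity (XOR of all 16 bits, including p0): 0⊕1⊕0⊕0⊕1⊕1⊕0⊕1⊕0⊕0⊕0⊕0⊕0⊕0⊕0⊕1 = 1
Overall=1, syndrome position=8 → single-bit error at position 8.

single 8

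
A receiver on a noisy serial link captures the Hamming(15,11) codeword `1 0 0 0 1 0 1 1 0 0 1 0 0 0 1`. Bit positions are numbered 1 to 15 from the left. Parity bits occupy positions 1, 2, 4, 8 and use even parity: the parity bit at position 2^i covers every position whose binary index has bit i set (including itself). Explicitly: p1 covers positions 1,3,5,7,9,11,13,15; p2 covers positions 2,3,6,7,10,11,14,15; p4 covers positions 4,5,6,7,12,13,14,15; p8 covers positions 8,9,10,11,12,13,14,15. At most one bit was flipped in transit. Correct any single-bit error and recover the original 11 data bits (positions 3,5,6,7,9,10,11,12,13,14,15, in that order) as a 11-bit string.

s1: b1⊕b3⊕b5⊕b7⊕b9⊕b11⊕b13⊕b15 = 1⊕0⊕1⊕1⊕0⊕1⊕0⊕1 = 1
s2: b2⊕b3⊕b6⊕b7⊕b10⊕b11⊕b14⊕b15 = 0⊕0⊕0⊕1⊕0⊕1⊕0⊕1 = 1
s4: b4⊕b5⊕b6⊕b7⊕b12⊕b13⊕b14⊕b15 = 0⊕1⊕0⊕1⊕0⊕0⊕0⊕1 = 1
s8: b8⊕b9⊕b10⊕b11⊕b12⊕b13⊕b14⊕b15 = 1⊕0⊕0⊕1⊕0⊕0⊕0⊕1 = 1
Syndrome (s8...s1) = 1111 → position 15.
Flip bit 15: corrected codeword = 100010110010000
Data bits at positions 3,5,6,7,9,10,11,12,13,14,15: 01010010000

01010010000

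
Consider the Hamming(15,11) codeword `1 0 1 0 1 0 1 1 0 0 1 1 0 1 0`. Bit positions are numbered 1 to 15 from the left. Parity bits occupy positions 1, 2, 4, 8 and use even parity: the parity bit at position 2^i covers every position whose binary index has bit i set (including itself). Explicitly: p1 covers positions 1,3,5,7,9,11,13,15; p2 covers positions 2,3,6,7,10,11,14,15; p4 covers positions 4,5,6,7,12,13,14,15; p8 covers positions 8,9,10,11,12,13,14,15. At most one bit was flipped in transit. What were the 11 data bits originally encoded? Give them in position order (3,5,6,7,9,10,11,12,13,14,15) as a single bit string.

11010011010

s1: b1⊕b3⊕b5⊕b7⊕b9⊕b11⊕b13⊕b15 = 1⊕1⊕1⊕1⊕0⊕1⊕0⊕0 = 1
s2: b2⊕b3⊕b6⊕b7⊕b10⊕b11⊕b14⊕b15 = 0⊕1⊕0⊕1⊕0⊕1⊕1⊕0 = 0
s4: b4⊕b5⊕b6⊕b7⊕b12⊕b13⊕b14⊕b15 = 0⊕1⊕0⊕1⊕1⊕0⊕1⊕0 = 0
s8: b8⊕b9⊕b10⊕b11⊕b12⊕b13⊕b14⊕b15 = 1⊕0⊕0⊕1⊕1⊕0⊕1⊕0 = 0
Syndrome (s8...s1) = 0001 → position 1.
Flip bit 1: corrected codeword = 001010110011010
Data bits at positions 3,5,6,7,9,10,11,12,13,14,15: 11010011010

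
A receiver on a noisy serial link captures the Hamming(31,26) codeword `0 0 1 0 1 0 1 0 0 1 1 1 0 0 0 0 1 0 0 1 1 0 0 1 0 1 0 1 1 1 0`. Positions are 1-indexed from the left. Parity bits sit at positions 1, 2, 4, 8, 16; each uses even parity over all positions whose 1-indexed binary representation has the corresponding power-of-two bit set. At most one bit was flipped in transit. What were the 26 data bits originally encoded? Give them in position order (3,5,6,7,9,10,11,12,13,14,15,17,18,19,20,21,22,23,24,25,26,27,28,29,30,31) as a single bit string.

s1: b1⊕b3⊕b5⊕b7⊕b9⊕b11⊕b13⊕b15⊕b17⊕b19⊕b21⊕b23⊕b25⊕b27⊕b29⊕b31 = 0⊕1⊕1⊕1⊕0⊕1⊕0⊕0⊕1⊕0⊕1⊕0⊕0⊕0⊕1⊕0 = 1
s2: b2⊕b3⊕b6⊕b7⊕b10⊕b11⊕b14⊕b15⊕b18⊕b19⊕b22⊕b23⊕b26⊕b27⊕b30⊕b31 = 0⊕1⊕0⊕1⊕1⊕1⊕0⊕0⊕0⊕0⊕0⊕0⊕1⊕0⊕1⊕0 = 0
s4: b4⊕b5⊕b6⊕b7⊕b12⊕b13⊕b14⊕b15⊕b20⊕b21⊕b22⊕b23⊕b28⊕b29⊕b30⊕b31 = 0⊕1⊕0⊕1⊕1⊕0⊕0⊕0⊕1⊕1⊕0⊕0⊕1⊕1⊕1⊕0 = 0
s8: b8⊕b9⊕b10⊕b11⊕b12⊕b13⊕b14⊕b15⊕b24⊕b25⊕b26⊕b27⊕b28⊕b29⊕b30⊕b31 = 0⊕0⊕1⊕1⊕1⊕0⊕0⊕0⊕1⊕0⊕1⊕0⊕1⊕1⊕1⊕0 = 0
s16: b16⊕b17⊕b18⊕b19⊕b20⊕b21⊕b22⊕b23⊕b24⊕b25⊕b26⊕b27⊕b28⊕b29⊕b30⊕b31 = 0⊕1⊕0⊕0⊕1⊕1⊕0⊕0⊕1⊕0⊕1⊕0⊕1⊕1⊕1⊕0 = 0
Syndrome (s16...s1) = 00001 → position 1.
Flip bit 1: corrected codeword = 1010101001110000100110010101110
Data bits at positions 3,5,6,7,9,10,11,12,13,14,15,17,18,19,20,21,22,23,24,25,26,27,28,29,30,31: 11010111000100110010101110

11010111000100110010101110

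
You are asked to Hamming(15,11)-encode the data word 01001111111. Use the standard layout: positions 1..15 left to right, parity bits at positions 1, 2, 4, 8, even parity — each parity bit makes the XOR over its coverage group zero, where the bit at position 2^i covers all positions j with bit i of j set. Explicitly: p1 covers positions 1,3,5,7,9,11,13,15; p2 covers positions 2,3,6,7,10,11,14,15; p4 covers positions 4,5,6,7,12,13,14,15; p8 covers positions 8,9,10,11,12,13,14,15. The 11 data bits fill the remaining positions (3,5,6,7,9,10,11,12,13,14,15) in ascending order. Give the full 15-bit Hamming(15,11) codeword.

Place data bits at non-power-of-two positions: b3=0, b5=1, b6=0, b7=0, b9=1, b10=1, b11=1, b12=1, b13=1, b14=1, b15=1.
p1 = XOR of data positions {3,5,7,9,11,13,15} = 0⊕1⊕0⊕1⊕1⊕1⊕1 = 1
p2 = XOR of data positions {3,6,7,10,11,14,15} = 0⊕0⊕0⊕1⊕1⊕1⊕1 = 0
p4 = XOR of data positions {5,6,7,12,13,14,15} = 1⊕0⊕0⊕1⊕1⊕1⊕1 = 1
p8 = XOR of data positions {9,10,11,12,13,14,15} = 1⊕1⊕1⊕1⊕1⊕1⊕1 = 1
Codeword b1..b15 = 100110011111111

100110011111111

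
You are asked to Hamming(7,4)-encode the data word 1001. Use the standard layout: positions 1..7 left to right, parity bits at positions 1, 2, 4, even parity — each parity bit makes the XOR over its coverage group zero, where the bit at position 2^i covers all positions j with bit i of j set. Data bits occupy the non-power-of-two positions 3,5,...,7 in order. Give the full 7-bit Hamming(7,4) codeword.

0011001

Place data bits at non-power-of-two positions: b3=1, b5=0, b6=0, b7=1.
p1 = XOR of data positions {3,5,7} = 1⊕0⊕1 = 0
p2 = XOR of data positions {3,6,7} = 1⊕0⊕1 = 0
p4 = XOR of data positions {5,6,7} = 0⊕0⊕1 = 1
Codeword b1..b7 = 0011001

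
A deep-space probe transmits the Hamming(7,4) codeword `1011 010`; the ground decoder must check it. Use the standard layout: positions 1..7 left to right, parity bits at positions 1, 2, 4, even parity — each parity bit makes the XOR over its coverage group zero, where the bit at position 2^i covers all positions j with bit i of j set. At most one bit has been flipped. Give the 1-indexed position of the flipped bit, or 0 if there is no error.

s1: b1⊕b3⊕b5⊕b7 = 1⊕1⊕0⊕0 = 0
s2: b2⊕b3⊕b6⊕b7 = 0⊕1⊕1⊕0 = 0
s4: b4⊕b5⊕b6⊕b7 = 1⊕0⊕1⊕0 = 0
Syndrome (s4...s1) = 000 → position 0 (no error).

0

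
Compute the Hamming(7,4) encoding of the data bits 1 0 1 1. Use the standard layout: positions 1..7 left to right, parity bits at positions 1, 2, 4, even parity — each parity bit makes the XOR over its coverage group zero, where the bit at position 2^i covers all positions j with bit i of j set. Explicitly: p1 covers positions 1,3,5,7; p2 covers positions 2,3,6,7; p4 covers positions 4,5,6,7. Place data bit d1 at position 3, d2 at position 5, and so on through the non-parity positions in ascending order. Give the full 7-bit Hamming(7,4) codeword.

0110011

Place data bits at non-power-of-two positions: b3=1, b5=0, b6=1, b7=1.
p1 = XOR of data positions {3,5,7} = 1⊕0⊕1 = 0
p2 = XOR of data positions {3,6,7} = 1⊕1⊕1 = 1
p4 = XOR of data positions {5,6,7} = 0⊕1⊕1 = 0
Codeword b1..b7 = 0110011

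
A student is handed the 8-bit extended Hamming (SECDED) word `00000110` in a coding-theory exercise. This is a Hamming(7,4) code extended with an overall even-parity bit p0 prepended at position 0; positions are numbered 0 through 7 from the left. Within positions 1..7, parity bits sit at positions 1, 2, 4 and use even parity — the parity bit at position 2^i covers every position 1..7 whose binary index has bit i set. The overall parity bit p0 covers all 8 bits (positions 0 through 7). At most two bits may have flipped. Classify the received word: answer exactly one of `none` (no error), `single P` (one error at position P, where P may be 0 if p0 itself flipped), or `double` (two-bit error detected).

s1: b1⊕b3⊕b5⊕b7 = 0⊕0⊕1⊕0 = 1
s2: b2⊕b3⊕b6⊕b7 = 0⊕0⊕1⊕0 = 1
s4: b4⊕b5⊕b6⊕b7 = 0⊕1⊕1⊕0 = 0
Syndrome (s4...s1) = 011 → position 3.
Overall parity (XOR of all 8 bits, including p0): 0⊕0⊕0⊕0⊕0⊕1⊕1⊕0 = 0
Overall=0, syndrome position=3 → double-bit error detected (uncorrectable).

double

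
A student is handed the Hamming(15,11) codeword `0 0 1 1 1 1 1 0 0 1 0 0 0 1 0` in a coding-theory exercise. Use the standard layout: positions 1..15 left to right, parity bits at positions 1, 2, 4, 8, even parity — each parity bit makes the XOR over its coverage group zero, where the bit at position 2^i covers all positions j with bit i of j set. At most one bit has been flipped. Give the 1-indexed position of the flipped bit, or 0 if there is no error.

s1: b1⊕b3⊕b5⊕b7⊕b9⊕b11⊕b13⊕b15 = 0⊕1⊕1⊕1⊕0⊕0⊕0⊕0 = 1
s2: b2⊕b3⊕b6⊕b7⊕b10⊕b11⊕b14⊕b15 = 0⊕1⊕1⊕1⊕1⊕0⊕1⊕0 = 1
s4: b4⊕b5⊕b6⊕b7⊕b12⊕b13⊕b14⊕b15 = 1⊕1⊕1⊕1⊕0⊕0⊕1⊕0 = 1
s8: b8⊕b9⊕b10⊕b11⊕b12⊕b13⊕b14⊕b15 = 0⊕0⊕1⊕0⊕0⊕0⊕1⊕0 = 0
Syndrome (s8...s1) = 0111 → position 7.

7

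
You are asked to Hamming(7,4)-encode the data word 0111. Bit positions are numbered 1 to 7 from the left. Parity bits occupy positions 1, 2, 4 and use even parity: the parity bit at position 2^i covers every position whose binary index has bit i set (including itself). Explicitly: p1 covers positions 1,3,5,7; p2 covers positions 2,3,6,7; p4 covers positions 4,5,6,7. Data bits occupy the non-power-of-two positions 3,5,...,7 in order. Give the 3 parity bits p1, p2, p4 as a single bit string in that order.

Place data bits at non-power-of-two positions: b3=0, b5=1, b6=1, b7=1.
p1 = XOR of data positions {3,5,7} = 0⊕1⊕1 = 0
p2 = XOR of data positions {3,6,7} = 0⊕1⊕1 = 0
p4 = XOR of data positions {5,6,7} = 1⊕1⊕1 = 1
Parity bits p1,p2,p4 = 001

001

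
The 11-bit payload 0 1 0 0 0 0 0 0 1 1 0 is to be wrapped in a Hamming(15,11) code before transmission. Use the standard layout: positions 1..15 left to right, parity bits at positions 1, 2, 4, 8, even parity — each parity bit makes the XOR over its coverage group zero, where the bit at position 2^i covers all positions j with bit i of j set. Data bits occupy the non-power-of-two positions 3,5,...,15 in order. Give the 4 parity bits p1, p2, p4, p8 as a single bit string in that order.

Place data bits at non-power-of-two positions: b3=0, b5=1, b6=0, b7=0, b9=0, b10=0, b11=0, b12=0, b13=1, b14=1, b15=0.
p1 = XOR of data positions {3,5,7,9,11,13,15} = 0⊕1⊕0⊕0⊕0⊕1⊕0 = 0
p2 = XOR of data positions {3,6,7,10,11,14,15} = 0⊕0⊕0⊕0⊕0⊕1⊕0 = 1
p4 = XOR of data positions {5,6,7,12,13,14,15} = 1⊕0⊕0⊕0⊕1⊕1⊕0 = 1
p8 = XOR of data positions {9,10,11,12,13,14,15} = 0⊕0⊕0⊕0⊕1⊕1⊕0 = 0
Parity bits p1,p2,p4,p8 = 0110

0110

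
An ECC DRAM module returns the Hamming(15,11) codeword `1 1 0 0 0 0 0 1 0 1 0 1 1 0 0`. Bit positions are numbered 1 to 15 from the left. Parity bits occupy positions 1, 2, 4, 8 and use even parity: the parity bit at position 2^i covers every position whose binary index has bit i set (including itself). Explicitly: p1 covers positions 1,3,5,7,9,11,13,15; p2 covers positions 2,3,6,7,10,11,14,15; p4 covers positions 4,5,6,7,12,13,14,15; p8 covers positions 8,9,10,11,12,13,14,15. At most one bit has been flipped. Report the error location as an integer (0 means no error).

0

s1: b1⊕b3⊕b5⊕b7⊕b9⊕b11⊕b13⊕b15 = 1⊕0⊕0⊕0⊕0⊕0⊕1⊕0 = 0
s2: b2⊕b3⊕b6⊕b7⊕b10⊕b11⊕b14⊕b15 = 1⊕0⊕0⊕0⊕1⊕0⊕0⊕0 = 0
s4: b4⊕b5⊕b6⊕b7⊕b12⊕b13⊕b14⊕b15 = 0⊕0⊕0⊕0⊕1⊕1⊕0⊕0 = 0
s8: b8⊕b9⊕b10⊕b11⊕b12⊕b13⊕b14⊕b15 = 1⊕0⊕1⊕0⊕1⊕1⊕0⊕0 = 0
Syndrome (s8...s1) = 0000 → position 0 (no error).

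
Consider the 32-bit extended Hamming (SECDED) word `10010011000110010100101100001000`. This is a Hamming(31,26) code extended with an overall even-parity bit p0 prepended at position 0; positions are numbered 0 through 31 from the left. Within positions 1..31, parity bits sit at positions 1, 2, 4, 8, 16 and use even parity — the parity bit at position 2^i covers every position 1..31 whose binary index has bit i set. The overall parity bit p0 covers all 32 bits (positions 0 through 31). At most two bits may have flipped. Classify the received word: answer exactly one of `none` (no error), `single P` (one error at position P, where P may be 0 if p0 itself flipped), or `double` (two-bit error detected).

s1: b1⊕b3⊕b5⊕b7⊕b9⊕b11⊕b13⊕b15⊕b17⊕b19⊕b21⊕b23⊕b25⊕b27⊕b29⊕b31 = 0⊕1⊕0⊕1⊕0⊕1⊕0⊕1⊕1⊕0⊕0⊕1⊕0⊕0⊕0⊕0 = 0
s2: b2⊕b3⊕b6⊕b7⊕b10⊕b11⊕b14⊕b15⊕b18⊕b19⊕b22⊕b23⊕b26⊕b27⊕b30⊕b31 = 0⊕1⊕1⊕1⊕0⊕1⊕0⊕1⊕0⊕0⊕1⊕1⊕0⊕0⊕0⊕0 = 1
s4: b4⊕b5⊕b6⊕b7⊕b12⊕b13⊕b14⊕b15⊕b20⊕b21⊕b22⊕b23⊕b28⊕b29⊕b30⊕b31 = 0⊕0⊕1⊕1⊕1⊕0⊕0⊕1⊕1⊕0⊕1⊕1⊕1⊕0⊕0⊕0 = 0
s8: b8⊕b9⊕b10⊕b11⊕b12⊕b13⊕b14⊕b15⊕b24⊕b25⊕b26⊕b27⊕b28⊕b29⊕b30⊕b31 = 0⊕0⊕0⊕1⊕1⊕0⊕0⊕1⊕0⊕0⊕0⊕0⊕1⊕0⊕0⊕0 = 0
s16: b16⊕b17⊕b18⊕b19⊕b20⊕b21⊕b22⊕b23⊕b24⊕b25⊕b26⊕b27⊕b28⊕b29⊕b30⊕b31 = 0⊕1⊕0⊕0⊕1⊕0⊕1⊕1⊕0⊕0⊕0⊕0⊕1⊕0⊕0⊕0 = 1
Syndrome (s16...s1) = 10010 → position 18.
Overall parity (XOR of all 32 bits, including p0): 1⊕0⊕0⊕1⊕0⊕0⊕1⊕1⊕0⊕0⊕0⊕1⊕1⊕0⊕0⊕1⊕0⊕1⊕0⊕0⊕1⊕0⊕1⊕1⊕0⊕0⊕0⊕0⊕1⊕0⊕0⊕0 = 0
Overall=0, syndrome position=18 → double-bit error detected (uncorrectable).

double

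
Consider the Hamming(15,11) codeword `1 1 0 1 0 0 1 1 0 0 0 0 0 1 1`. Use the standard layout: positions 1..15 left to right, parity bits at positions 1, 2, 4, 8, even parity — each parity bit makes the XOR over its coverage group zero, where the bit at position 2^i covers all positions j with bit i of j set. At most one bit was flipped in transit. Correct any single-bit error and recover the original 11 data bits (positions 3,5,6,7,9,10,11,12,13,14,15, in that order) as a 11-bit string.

00011000011

s1: b1⊕b3⊕b5⊕b7⊕b9⊕b11⊕b13⊕b15 = 1⊕0⊕0⊕1⊕0⊕0⊕0⊕1 = 1
s2: b2⊕b3⊕b6⊕b7⊕b10⊕b11⊕b14⊕b15 = 1⊕0⊕0⊕1⊕0⊕0⊕1⊕1 = 0
s4: b4⊕b5⊕b6⊕b7⊕b12⊕b13⊕b14⊕b15 = 1⊕0⊕0⊕1⊕0⊕0⊕1⊕1 = 0
s8: b8⊕b9⊕b10⊕b11⊕b12⊕b13⊕b14⊕b15 = 1⊕0⊕0⊕0⊕0⊕0⊕1⊕1 = 1
Syndrome (s8...s1) = 1001 → position 9.
Flip bit 9: corrected codeword = 110100111000011
Data bits at positions 3,5,6,7,9,10,11,12,13,14,15: 00011000011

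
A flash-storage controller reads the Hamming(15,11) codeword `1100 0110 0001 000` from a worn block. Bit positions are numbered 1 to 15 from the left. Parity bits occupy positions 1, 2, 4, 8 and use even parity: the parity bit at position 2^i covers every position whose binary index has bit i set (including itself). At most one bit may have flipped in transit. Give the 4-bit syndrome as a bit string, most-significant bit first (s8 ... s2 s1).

s1: b1⊕b3⊕b5⊕b7⊕b9⊕b11⊕b13⊕b15 = 1⊕0⊕0⊕1⊕0⊕0⊕0⊕0 = 0
s2: b2⊕b3⊕b6⊕b7⊕b10⊕b11⊕b14⊕b15 = 1⊕0⊕1⊕1⊕0⊕0⊕0⊕0 = 1
s4: b4⊕b5⊕b6⊕b7⊕b12⊕b13⊕b14⊕b15 = 0⊕0⊕1⊕1⊕1⊕0⊕0⊕0 = 1
s8: b8⊕b9⊕b10⊕b11⊕b12⊕b13⊕b14⊕b15 = 0⊕0⊕0⊕0⊕1⊕0⊕0⊕0 = 1
Syndrome (s8...s1) = 1110 → position 14.

1110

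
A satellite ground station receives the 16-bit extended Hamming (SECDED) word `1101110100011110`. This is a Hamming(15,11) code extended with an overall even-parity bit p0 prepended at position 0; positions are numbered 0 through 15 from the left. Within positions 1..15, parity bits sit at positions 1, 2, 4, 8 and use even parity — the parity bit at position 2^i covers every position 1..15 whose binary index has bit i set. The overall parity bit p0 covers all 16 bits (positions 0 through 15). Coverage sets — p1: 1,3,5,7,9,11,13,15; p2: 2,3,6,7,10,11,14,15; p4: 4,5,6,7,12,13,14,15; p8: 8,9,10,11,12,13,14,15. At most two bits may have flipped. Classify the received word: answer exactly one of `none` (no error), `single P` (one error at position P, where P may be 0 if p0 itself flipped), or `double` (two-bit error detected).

none

s1: b1⊕b3⊕b5⊕b7⊕b9⊕b11⊕b13⊕b15 = 1⊕1⊕1⊕1⊕0⊕1⊕1⊕0 = 0
s2: b2⊕b3⊕b6⊕b7⊕b10⊕b11⊕b14⊕b15 = 0⊕1⊕0⊕1⊕0⊕1⊕1⊕0 = 0
s4: b4⊕b5⊕b6⊕b7⊕b12⊕b13⊕b14⊕b15 = 1⊕1⊕0⊕1⊕1⊕1⊕1⊕0 = 0
s8: b8⊕b9⊕b10⊕b11⊕b12⊕b13⊕b14⊕b15 = 0⊕0⊕0⊕1⊕1⊕1⊕1⊕0 = 0
Syndrome (s8...s1) = 0000 → position 0 (no error).
Overall parity (XOR of all 16 bits, including p0): 1⊕1⊕0⊕1⊕1⊕1⊕0⊕1⊕0⊕0⊕0⊕1⊕1⊕1⊕1⊕0 = 0
Overall=0, syndrome position=0 → no error.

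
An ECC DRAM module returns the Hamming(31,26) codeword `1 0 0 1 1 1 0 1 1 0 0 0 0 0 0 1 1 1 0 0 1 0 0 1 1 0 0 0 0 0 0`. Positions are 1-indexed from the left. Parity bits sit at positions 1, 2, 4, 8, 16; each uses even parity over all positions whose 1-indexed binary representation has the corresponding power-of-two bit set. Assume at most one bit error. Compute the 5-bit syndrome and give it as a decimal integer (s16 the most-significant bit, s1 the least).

s1: b1⊕b3⊕b5⊕b7⊕b9⊕b11⊕b13⊕b15⊕b17⊕b19⊕b21⊕b23⊕b25⊕b27⊕b29⊕b31 = 1⊕0⊕1⊕0⊕1⊕0⊕0⊕0⊕1⊕0⊕1⊕0⊕1⊕0⊕0⊕0 = 0
s2: b2⊕b3⊕b6⊕b7⊕b10⊕b11⊕b14⊕b15⊕b18⊕b19⊕b22⊕b23⊕b26⊕b27⊕b30⊕b31 = 0⊕0⊕1⊕0⊕0⊕0⊕0⊕0⊕1⊕0⊕0⊕0⊕0⊕0⊕0⊕0 = 0
s4: b4⊕b5⊕b6⊕b7⊕b12⊕b13⊕b14⊕b15⊕b20⊕b21⊕b22⊕b23⊕b28⊕b29⊕b30⊕b31 = 1⊕1⊕1⊕0⊕0⊕0⊕0⊕0⊕0⊕1⊕0⊕0⊕0⊕0⊕0⊕0 = 0
s8: b8⊕b9⊕b10⊕b11⊕b12⊕b13⊕b14⊕b15⊕b24⊕b25⊕b26⊕b27⊕b28⊕b29⊕b30⊕b31 = 1⊕1⊕0⊕0⊕0⊕0⊕0⊕0⊕1⊕1⊕0⊕0⊕0⊕0⊕0⊕0 = 0
s16: b16⊕b17⊕b18⊕b19⊕b20⊕b21⊕b22⊕b23⊕b24⊕b25⊕b26⊕b27⊕b28⊕b29⊕b30⊕b31 = 1⊕1⊕1⊕0⊕0⊕1⊕0⊕0⊕1⊕1⊕0⊕0⊕0⊕0⊕0⊕0 = 0
Syndrome (s16...s1) = 00000 → position 0 (no error).

0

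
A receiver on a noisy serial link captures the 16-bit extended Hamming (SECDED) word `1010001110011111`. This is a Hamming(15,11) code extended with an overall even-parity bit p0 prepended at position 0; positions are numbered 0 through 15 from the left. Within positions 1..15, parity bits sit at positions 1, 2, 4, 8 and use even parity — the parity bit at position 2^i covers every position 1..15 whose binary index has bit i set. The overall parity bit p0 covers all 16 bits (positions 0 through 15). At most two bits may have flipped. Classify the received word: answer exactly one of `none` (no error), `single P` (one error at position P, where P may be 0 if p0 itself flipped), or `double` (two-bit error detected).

none

s1: b1⊕b3⊕b5⊕b7⊕b9⊕b11⊕b13⊕b15 = 0⊕0⊕0⊕1⊕0⊕1⊕1⊕1 = 0
s2: b2⊕b3⊕b6⊕b7⊕b10⊕b11⊕b14⊕b15 = 1⊕0⊕1⊕1⊕0⊕1⊕1⊕1 = 0
s4: b4⊕b5⊕b6⊕b7⊕b12⊕b13⊕b14⊕b15 = 0⊕0⊕1⊕1⊕1⊕1⊕1⊕1 = 0
s8: b8⊕b9⊕b10⊕b11⊕b12⊕b13⊕b14⊕b15 = 1⊕0⊕0⊕1⊕1⊕1⊕1⊕1 = 0
Syndrome (s8...s1) = 0000 → position 0 (no error).
Overall parity (XOR of all 16 bits, including p0): 1⊕0⊕1⊕0⊕0⊕0⊕1⊕1⊕1⊕0⊕0⊕1⊕1⊕1⊕1⊕1 = 0
Overall=0, syndrome position=0 → no error.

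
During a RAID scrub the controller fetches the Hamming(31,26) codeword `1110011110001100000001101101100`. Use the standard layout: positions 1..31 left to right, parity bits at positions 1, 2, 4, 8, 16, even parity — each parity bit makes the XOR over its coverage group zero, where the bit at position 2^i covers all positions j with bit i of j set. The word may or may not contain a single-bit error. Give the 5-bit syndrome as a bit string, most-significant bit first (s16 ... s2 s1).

s1: b1⊕b3⊕b5⊕b7⊕b9⊕b11⊕b13⊕b15⊕b17⊕b19⊕b21⊕b23⊕b25⊕b27⊕b29⊕b31 = 1⊕1⊕0⊕1⊕1⊕0⊕1⊕0⊕0⊕0⊕0⊕1⊕1⊕0⊕1⊕0 = 0
s2: b2⊕b3⊕b6⊕b7⊕b10⊕b11⊕b14⊕b15⊕b18⊕b19⊕b22⊕b23⊕b26⊕b27⊕b30⊕b31 = 1⊕1⊕1⊕1⊕0⊕0⊕1⊕0⊕0⊕0⊕1⊕1⊕1⊕0⊕0⊕0 = 0
s4: b4⊕b5⊕b6⊕b7⊕b12⊕b13⊕b14⊕b15⊕b20⊕b21⊕b22⊕b23⊕b28⊕b29⊕b30⊕b31 = 0⊕0⊕1⊕1⊕0⊕1⊕1⊕0⊕0⊕0⊕1⊕1⊕1⊕1⊕0⊕0 = 0
s8: b8⊕b9⊕b10⊕b11⊕b12⊕b13⊕b14⊕b15⊕b24⊕b25⊕b26⊕b27⊕b28⊕b29⊕b30⊕b31 = 1⊕1⊕0⊕0⊕0⊕1⊕1⊕0⊕0⊕1⊕1⊕0⊕1⊕1⊕0⊕0 = 0
s16: b16⊕b17⊕b18⊕b19⊕b20⊕b21⊕b22⊕b23⊕b24⊕b25⊕b26⊕b27⊕b28⊕b29⊕b30⊕b31 = 0⊕0⊕0⊕0⊕0⊕0⊕1⊕1⊕0⊕1⊕1⊕0⊕1⊕1⊕0⊕0 = 0
Syndrome (s16...s1) = 00000 → position 0 (no error).

00000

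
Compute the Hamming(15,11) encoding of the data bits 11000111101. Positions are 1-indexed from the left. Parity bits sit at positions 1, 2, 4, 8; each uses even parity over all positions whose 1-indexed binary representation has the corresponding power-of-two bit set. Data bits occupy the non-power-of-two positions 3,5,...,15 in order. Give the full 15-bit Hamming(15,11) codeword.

Place data bits at non-power-of-two positions: b3=1, b5=1, b6=0, b7=0, b9=0, b10=1, b11=1, b12=1, b13=1, b14=0, b15=1.
p1 = XOR of data positions {3,5,7,9,11,13,15} = 1⊕1⊕0⊕0⊕1⊕1⊕1 = 1
p2 = XOR of data positions {3,6,7,10,11,14,15} = 1⊕0⊕0⊕1⊕1⊕0⊕1 = 0
p4 = XOR of data positions {5,6,7,12,13,14,15} = 1⊕0⊕0⊕1⊕1⊕0⊕1 = 0
p8 = XOR of data positions {9,10,11,12,13,14,15} = 0⊕1⊕1⊕1⊕1⊕0⊕1 = 1
Codeword b1..b15 = 101010010111101

101010010111101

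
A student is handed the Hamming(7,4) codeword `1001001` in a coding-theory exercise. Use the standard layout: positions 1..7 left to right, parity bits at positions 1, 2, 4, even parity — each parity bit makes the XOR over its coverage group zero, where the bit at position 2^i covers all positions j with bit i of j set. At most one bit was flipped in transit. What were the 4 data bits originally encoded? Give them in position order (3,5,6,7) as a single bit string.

s1: b1⊕b3⊕b5⊕b7 = 1⊕0⊕0⊕1 = 0
s2: b2⊕b3⊕b6⊕b7 = 0⊕0⊕0⊕1 = 1
s4: b4⊕b5⊕b6⊕b7 = 1⊕0⊕0⊕1 = 0
Syndrome (s4...s1) = 010 → position 2.
Flip bit 2: corrected codeword = 1101001
Data bits at positions 3,5,6,7: 0001

0001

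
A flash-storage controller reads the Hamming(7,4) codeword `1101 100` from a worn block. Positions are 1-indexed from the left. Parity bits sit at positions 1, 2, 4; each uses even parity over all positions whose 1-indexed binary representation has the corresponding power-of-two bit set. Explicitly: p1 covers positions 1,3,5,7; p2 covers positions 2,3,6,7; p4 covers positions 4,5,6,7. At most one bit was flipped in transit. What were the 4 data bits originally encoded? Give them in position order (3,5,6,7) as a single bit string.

s1: b1⊕b3⊕b5⊕b7 = 1⊕0⊕1⊕0 = 0
s2: b2⊕b3⊕b6⊕b7 = 1⊕0⊕0⊕0 = 1
s4: b4⊕b5⊕b6⊕b7 = 1⊕1⊕0⊕0 = 0
Syndrome (s4...s1) = 010 → position 2.
Flip bit 2: corrected codeword = 1001100
Data bits at positions 3,5,6,7: 0100

0100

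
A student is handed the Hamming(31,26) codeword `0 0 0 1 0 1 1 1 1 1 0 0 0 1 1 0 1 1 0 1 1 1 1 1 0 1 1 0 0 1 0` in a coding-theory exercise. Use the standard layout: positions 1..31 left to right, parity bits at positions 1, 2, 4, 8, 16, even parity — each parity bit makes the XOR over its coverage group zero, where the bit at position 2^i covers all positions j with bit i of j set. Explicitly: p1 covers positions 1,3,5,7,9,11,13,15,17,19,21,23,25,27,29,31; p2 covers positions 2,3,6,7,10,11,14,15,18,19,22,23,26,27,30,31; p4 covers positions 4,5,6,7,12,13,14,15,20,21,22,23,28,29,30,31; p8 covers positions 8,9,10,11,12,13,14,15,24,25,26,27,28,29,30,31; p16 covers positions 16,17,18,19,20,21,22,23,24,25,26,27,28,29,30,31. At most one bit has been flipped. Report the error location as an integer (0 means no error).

s1: b1⊕b3⊕b5⊕b7⊕b9⊕b11⊕b13⊕b15⊕b17⊕b19⊕b21⊕b23⊕b25⊕b27⊕b29⊕b31 = 0⊕0⊕0⊕1⊕1⊕0⊕0⊕1⊕1⊕0⊕1⊕1⊕0⊕1⊕0⊕0 = 1
s2: b2⊕b3⊕b6⊕b7⊕b10⊕b11⊕b14⊕b15⊕b18⊕b19⊕b22⊕b23⊕b26⊕b27⊕b30⊕b31 = 0⊕0⊕1⊕1⊕1⊕0⊕1⊕1⊕1⊕0⊕1⊕1⊕1⊕1⊕1⊕0 = 1
s4: b4⊕b5⊕b6⊕b7⊕b12⊕b13⊕b14⊕b15⊕b20⊕b21⊕b22⊕b23⊕b28⊕b29⊕b30⊕b31 = 1⊕0⊕1⊕1⊕0⊕0⊕1⊕1⊕1⊕1⊕1⊕1⊕0⊕0⊕1⊕0 = 0
s8: b8⊕b9⊕b10⊕b11⊕b12⊕b13⊕b14⊕b15⊕b24⊕b25⊕b26⊕b27⊕b28⊕b29⊕b30⊕b31 = 1⊕1⊕1⊕0⊕0⊕0⊕1⊕1⊕1⊕0⊕1⊕1⊕0⊕0⊕1⊕0 = 1
s16: b16⊕b17⊕b18⊕b19⊕b20⊕b21⊕b22⊕b23⊕b24⊕b25⊕b26⊕b27⊕b28⊕b29⊕b30⊕b31 = 0⊕1⊕1⊕0⊕1⊕1⊕1⊕1⊕1⊕0⊕1⊕1⊕0⊕0⊕1⊕0 = 0
Syndrome (s16...s1) = 01011 → position 11.

11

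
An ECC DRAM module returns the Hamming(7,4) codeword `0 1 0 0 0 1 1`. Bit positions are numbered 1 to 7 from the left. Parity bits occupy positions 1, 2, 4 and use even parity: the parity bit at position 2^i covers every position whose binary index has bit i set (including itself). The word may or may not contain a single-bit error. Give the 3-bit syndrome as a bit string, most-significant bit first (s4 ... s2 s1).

s1: b1⊕b3⊕b5⊕b7 = 0⊕0⊕0⊕1 = 1
s2: b2⊕b3⊕b6⊕b7 = 1⊕0⊕1⊕1 = 1
s4: b4⊕b5⊕b6⊕b7 = 0⊕0⊕1⊕1 = 0
Syndrome (s4...s1) = 011 → position 3.

011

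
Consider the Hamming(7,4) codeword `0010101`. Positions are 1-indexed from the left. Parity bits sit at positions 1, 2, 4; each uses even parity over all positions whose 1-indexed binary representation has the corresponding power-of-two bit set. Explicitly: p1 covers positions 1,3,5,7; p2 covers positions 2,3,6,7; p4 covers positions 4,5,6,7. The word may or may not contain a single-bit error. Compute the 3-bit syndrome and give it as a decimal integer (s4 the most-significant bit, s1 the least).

s1: b1⊕b3⊕b5⊕b7 = 0⊕1⊕1⊕1 = 1
s2: b2⊕b3⊕b6⊕b7 = 0⊕1⊕0⊕1 = 0
s4: b4⊕b5⊕b6⊕b7 = 0⊕1⊕0⊕1 = 0
Syndrome (s4...s1) = 001 → position 1.

1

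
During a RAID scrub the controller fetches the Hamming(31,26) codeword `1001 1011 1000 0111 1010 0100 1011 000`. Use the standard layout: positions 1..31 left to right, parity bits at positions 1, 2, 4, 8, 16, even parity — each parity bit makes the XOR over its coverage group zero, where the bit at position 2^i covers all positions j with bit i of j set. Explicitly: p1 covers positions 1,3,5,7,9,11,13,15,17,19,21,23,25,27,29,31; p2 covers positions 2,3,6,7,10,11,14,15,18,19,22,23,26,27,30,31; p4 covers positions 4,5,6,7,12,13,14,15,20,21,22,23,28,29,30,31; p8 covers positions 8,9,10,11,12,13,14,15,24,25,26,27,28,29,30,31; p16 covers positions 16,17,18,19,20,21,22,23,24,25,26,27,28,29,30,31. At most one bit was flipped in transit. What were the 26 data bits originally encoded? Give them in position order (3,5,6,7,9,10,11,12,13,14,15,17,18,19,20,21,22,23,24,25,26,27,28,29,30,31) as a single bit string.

s1: b1⊕b3⊕b5⊕b7⊕b9⊕b11⊕b13⊕b15⊕b17⊕b19⊕b21⊕b23⊕b25⊕b27⊕b29⊕b31 = 1⊕0⊕1⊕1⊕1⊕0⊕0⊕1⊕1⊕1⊕0⊕0⊕1⊕1⊕0⊕0 = 1
s2: b2⊕b3⊕b6⊕b7⊕b10⊕b11⊕b14⊕b15⊕b18⊕b19⊕b22⊕b23⊕b26⊕b27⊕b30⊕b31 = 0⊕0⊕0⊕1⊕0⊕0⊕1⊕1⊕0⊕1⊕1⊕0⊕0⊕1⊕0⊕0 = 0
s4: b4⊕b5⊕b6⊕b7⊕b12⊕b13⊕b14⊕b15⊕b20⊕b21⊕b22⊕b23⊕b28⊕b29⊕b30⊕b31 = 1⊕1⊕0⊕1⊕0⊕0⊕1⊕1⊕0⊕0⊕1⊕0⊕1⊕0⊕0⊕0 = 1
s8: b8⊕b9⊕b10⊕b11⊕b12⊕b13⊕b14⊕b15⊕b24⊕b25⊕b26⊕b27⊕b28⊕b29⊕b30⊕b31 = 1⊕1⊕0⊕0⊕0⊕0⊕1⊕1⊕0⊕1⊕0⊕1⊕1⊕0⊕0⊕0 = 1
s16: b16⊕b17⊕b18⊕b19⊕b20⊕b21⊕b22⊕b23⊕b24⊕b25⊕b26⊕b27⊕b28⊕b29⊕b30⊕b31 = 1⊕1⊕0⊕1⊕0⊕0⊕1⊕0⊕0⊕1⊕0⊕1⊕1⊕0⊕0⊕0 = 1
Syndrome (s16...s1) = 11101 → position 29.
Flip bit 29: corrected codeword = 1001101110000111101001001011100
Data bits at positions 3,5,6,7,9,10,11,12,13,14,15,17,18,19,20,21,22,23,24,25,26,27,28,29,30,31: 01011000011101001001011100

01011000011101001001011100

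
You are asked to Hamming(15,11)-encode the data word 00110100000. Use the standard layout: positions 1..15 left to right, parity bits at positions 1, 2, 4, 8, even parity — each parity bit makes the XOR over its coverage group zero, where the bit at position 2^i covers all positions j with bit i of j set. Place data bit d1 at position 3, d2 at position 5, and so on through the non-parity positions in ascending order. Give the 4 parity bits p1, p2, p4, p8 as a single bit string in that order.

Place data bits at non-power-of-two positions: b3=0, b5=0, b6=1, b7=1, b9=0, b10=1, b11=0, b12=0, b13=0, b14=0, b15=0.
p1 = XOR of data positions {3,5,7,9,11,13,15} = 0⊕0⊕1⊕0⊕0⊕0⊕0 = 1
p2 = XOR of data positions {3,6,7,10,11,14,15} = 0⊕1⊕1⊕1⊕0⊕0⊕0 = 1
p4 = XOR of data positions {5,6,7,12,13,14,15} = 0⊕1⊕1⊕0⊕0⊕0⊕0 = 0
p8 = XOR of data positions {9,10,11,12,13,14,15} = 0⊕1⊕0⊕0⊕0⊕0⊕0 = 1
Parity bits p1,p2,p4,p8 = 1101

1101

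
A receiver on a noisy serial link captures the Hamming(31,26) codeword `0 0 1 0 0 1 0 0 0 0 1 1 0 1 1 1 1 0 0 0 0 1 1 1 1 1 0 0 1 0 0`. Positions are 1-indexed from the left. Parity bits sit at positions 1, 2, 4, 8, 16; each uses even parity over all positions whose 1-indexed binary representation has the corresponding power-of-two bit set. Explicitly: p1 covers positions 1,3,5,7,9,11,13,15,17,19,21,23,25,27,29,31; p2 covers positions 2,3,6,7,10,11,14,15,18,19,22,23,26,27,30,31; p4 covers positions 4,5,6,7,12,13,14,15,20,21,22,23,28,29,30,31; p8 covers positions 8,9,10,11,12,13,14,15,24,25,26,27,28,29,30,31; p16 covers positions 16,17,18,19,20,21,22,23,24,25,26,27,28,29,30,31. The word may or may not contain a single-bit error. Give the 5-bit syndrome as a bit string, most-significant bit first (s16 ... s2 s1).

s1: b1⊕b3⊕b5⊕b7⊕b9⊕b11⊕b13⊕b15⊕b17⊕b19⊕b21⊕b23⊕b25⊕b27⊕b29⊕b31 = 0⊕1⊕0⊕0⊕0⊕1⊕0⊕1⊕1⊕0⊕0⊕1⊕1⊕0⊕1⊕0 = 1
s2: b2⊕b3⊕b6⊕b7⊕b10⊕b11⊕b14⊕b15⊕b18⊕b19⊕b22⊕b23⊕b26⊕b27⊕b30⊕b31 = 0⊕1⊕1⊕0⊕0⊕1⊕1⊕1⊕0⊕0⊕1⊕1⊕1⊕0⊕0⊕0 = 0
s4: b4⊕b5⊕b6⊕b7⊕b12⊕b13⊕b14⊕b15⊕b20⊕b21⊕b22⊕b23⊕b28⊕b29⊕b30⊕b31 = 0⊕0⊕1⊕0⊕1⊕0⊕1⊕1⊕0⊕0⊕1⊕1⊕0⊕1⊕0⊕0 = 1
s8: b8⊕b9⊕b10⊕b11⊕b12⊕b13⊕b14⊕b15⊕b24⊕b25⊕b26⊕b27⊕b28⊕b29⊕b30⊕b31 = 0⊕0⊕0⊕1⊕1⊕0⊕1⊕1⊕1⊕1⊕1⊕0⊕0⊕1⊕0⊕0 = 0
s16: b16⊕b17⊕b18⊕b19⊕b20⊕b21⊕b22⊕b23⊕b24⊕b25⊕b26⊕b27⊕b28⊕b29⊕b30⊕b31 = 1⊕1⊕0⊕0⊕0⊕0⊕1⊕1⊕1⊕1⊕1⊕0⊕0⊕1⊕0⊕0 = 0
Syndrome (s16...s1) = 00101 → position 5.

00101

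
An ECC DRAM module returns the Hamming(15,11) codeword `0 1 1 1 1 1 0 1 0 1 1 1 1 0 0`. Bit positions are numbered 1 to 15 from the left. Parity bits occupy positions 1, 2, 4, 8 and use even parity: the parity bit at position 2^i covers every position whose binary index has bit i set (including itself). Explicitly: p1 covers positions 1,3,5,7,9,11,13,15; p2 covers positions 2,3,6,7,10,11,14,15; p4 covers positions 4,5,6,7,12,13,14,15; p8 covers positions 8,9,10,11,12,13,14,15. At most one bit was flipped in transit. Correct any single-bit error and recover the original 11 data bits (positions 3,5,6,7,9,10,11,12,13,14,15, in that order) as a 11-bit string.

s1: b1⊕b3⊕b5⊕b7⊕b9⊕b11⊕b13⊕b15 = 0⊕1⊕1⊕0⊕0⊕1⊕1⊕0 = 0
s2: b2⊕b3⊕b6⊕b7⊕b10⊕b11⊕b14⊕b15 = 1⊕1⊕1⊕0⊕1⊕1⊕0⊕0 = 1
s4: b4⊕b5⊕b6⊕b7⊕b12⊕b13⊕b14⊕b15 = 1⊕1⊕1⊕0⊕1⊕1⊕0⊕0 = 1
s8: b8⊕b9⊕b10⊕b11⊕b12⊕b13⊕b14⊕b15 = 1⊕0⊕1⊕1⊕1⊕1⊕0⊕0 = 1
Syndrome (s8...s1) = 1110 → position 14.
Flip bit 14: corrected codeword = 011111010111110
Data bits at positions 3,5,6,7,9,10,11,12,13,14,15: 11100111110

11100111110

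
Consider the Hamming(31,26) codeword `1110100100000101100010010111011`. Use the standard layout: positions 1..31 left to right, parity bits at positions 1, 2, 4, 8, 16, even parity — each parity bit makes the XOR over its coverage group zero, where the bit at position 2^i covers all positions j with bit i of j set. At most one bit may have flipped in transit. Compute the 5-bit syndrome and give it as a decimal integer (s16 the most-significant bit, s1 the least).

s1: b1⊕b3⊕b5⊕b7⊕b9⊕b11⊕b13⊕b15⊕b17⊕b19⊕b21⊕b23⊕b25⊕b27⊕b29⊕b31 = 1⊕1⊕1⊕0⊕0⊕0⊕0⊕0⊕1⊕0⊕1⊕0⊕0⊕1⊕0⊕1 = 1
s2: b2⊕b3⊕b6⊕b7⊕b10⊕b11⊕b14⊕b15⊕b18⊕b19⊕b22⊕b23⊕b26⊕b27⊕b30⊕b31 = 1⊕1⊕0⊕0⊕0⊕0⊕1⊕0⊕0⊕0⊕0⊕0⊕1⊕1⊕1⊕1 = 1
s4: b4⊕b5⊕b6⊕b7⊕b12⊕b13⊕b14⊕b15⊕b20⊕b21⊕b22⊕b23⊕b28⊕b29⊕b30⊕b31 = 0⊕1⊕0⊕0⊕0⊕0⊕1⊕0⊕0⊕1⊕0⊕0⊕1⊕0⊕1⊕1 = 0
s8: b8⊕b9⊕b10⊕b11⊕b12⊕b13⊕b14⊕b15⊕b24⊕b25⊕b26⊕b27⊕b28⊕b29⊕b30⊕b31 = 1⊕0⊕0⊕0⊕0⊕0⊕1⊕0⊕1⊕0⊕1⊕1⊕1⊕0⊕1⊕1 = 0
s16: b16⊕b17⊕b18⊕b19⊕b20⊕b21⊕b22⊕b23⊕b24⊕b25⊕b26⊕b27⊕b28⊕b29⊕b30⊕b31 = 1⊕1⊕0⊕0⊕0⊕1⊕0⊕0⊕1⊕0⊕1⊕1⊕1⊕0⊕1⊕1 = 1
Syndrome (s16...s1) = 10011 → position 19.

19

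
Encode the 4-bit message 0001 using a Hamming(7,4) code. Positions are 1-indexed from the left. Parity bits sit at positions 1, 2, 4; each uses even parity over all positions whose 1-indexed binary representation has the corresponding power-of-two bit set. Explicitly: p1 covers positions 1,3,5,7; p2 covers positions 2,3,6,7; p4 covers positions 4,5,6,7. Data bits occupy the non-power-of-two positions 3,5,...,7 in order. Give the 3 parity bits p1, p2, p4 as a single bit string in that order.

111

Place data bits at non-power-of-two positions: b3=0, b5=0, b6=0, b7=1.
p1 = XOR of data positions {3,5,7} = 0⊕0⊕1 = 1
p2 = XOR of data positions {3,6,7} = 0⊕0⊕1 = 1
p4 = XOR of data positions {5,6,7} = 0⊕0⊕1 = 1
Parity bits p1,p2,p4 = 111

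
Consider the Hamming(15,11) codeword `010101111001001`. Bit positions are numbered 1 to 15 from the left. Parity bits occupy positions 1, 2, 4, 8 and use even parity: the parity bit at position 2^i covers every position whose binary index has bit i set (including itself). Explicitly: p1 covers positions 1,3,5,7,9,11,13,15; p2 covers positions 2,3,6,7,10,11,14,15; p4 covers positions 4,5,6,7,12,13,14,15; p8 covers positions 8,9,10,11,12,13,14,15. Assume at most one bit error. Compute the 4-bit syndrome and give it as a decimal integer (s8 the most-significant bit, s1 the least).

5

s1: b1⊕b3⊕b5⊕b7⊕b9⊕b11⊕b13⊕b15 = 0⊕0⊕0⊕1⊕1⊕0⊕0⊕1 = 1
s2: b2⊕b3⊕b6⊕b7⊕b10⊕b11⊕b14⊕b15 = 1⊕0⊕1⊕1⊕0⊕0⊕0⊕1 = 0
s4: b4⊕b5⊕b6⊕b7⊕b12⊕b13⊕b14⊕b15 = 1⊕0⊕1⊕1⊕1⊕0⊕0⊕1 = 1
s8: b8⊕b9⊕b10⊕b11⊕b12⊕b13⊕b14⊕b15 = 1⊕1⊕0⊕0⊕1⊕0⊕0⊕1 = 0
Syndrome (s8...s1) = 0101 → position 5.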